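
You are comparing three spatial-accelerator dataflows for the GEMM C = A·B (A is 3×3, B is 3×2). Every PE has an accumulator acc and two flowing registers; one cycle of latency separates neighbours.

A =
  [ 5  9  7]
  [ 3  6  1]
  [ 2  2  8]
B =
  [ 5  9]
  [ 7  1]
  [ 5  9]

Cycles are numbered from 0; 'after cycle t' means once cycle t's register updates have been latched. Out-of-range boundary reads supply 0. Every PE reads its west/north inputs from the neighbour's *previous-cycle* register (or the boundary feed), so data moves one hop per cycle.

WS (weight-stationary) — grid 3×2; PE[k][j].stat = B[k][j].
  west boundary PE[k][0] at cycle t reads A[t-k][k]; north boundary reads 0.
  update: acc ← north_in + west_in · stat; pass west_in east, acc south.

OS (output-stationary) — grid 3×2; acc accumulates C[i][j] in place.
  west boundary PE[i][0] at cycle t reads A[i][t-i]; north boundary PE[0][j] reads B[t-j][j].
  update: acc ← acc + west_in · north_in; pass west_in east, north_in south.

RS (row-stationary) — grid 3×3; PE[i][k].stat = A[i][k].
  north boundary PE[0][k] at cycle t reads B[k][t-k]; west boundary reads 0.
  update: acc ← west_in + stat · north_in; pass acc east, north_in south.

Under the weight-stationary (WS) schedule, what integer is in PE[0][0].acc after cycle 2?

WS (3×2). Following PE[0][0] plus its west/north inputs:
  @0  [0,0]  acc 25  |  →5  ↓25
  @1  [0,0]  acc 15  |  →3  ↓15
  @2  [0,0]  acc 10  |  →2  ↓10

PE[0][0].acc = 10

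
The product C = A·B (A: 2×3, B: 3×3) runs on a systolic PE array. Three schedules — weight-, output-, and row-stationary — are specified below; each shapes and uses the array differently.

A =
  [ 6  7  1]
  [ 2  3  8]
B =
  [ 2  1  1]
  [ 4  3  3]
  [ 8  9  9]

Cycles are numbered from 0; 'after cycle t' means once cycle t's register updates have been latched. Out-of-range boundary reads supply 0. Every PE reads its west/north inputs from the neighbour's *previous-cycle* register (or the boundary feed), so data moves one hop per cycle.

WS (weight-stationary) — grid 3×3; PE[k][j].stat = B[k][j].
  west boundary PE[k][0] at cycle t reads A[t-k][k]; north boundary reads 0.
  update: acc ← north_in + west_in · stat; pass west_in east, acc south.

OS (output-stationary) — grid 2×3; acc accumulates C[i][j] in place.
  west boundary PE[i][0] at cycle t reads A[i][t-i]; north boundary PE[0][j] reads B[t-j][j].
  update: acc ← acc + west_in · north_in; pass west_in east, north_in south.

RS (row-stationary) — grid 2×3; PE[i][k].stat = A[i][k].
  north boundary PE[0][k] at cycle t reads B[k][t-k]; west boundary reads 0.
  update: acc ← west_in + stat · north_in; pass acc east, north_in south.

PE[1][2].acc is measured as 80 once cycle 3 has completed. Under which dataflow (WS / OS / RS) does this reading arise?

dataflow = RS

— WS: 3×3; PE[1][2] trace:
  @0  [1,2]  acc 0  |  →0  ↓0
  @1  [1,2]  acc 0  |  →0  ↓0
  @2  [1,2]  acc 0  |  →0  ↓0
  @3  [1,2]  acc 27  |  →7  ↓27
— OS: 2×3; PE[1][2] trace:
  @0  [1,2]  acc 0  |  →0  ↓0
  @1  [1,2]  acc 0  |  →0  ↓0
  @2  [1,2]  acc 0  |  →0  ↓0
  @3  [1,2]  acc 2  |  →2  ↓1
— RS: 2×3; PE[1][2] trace:
  @0  [1,2]  acc 0  |  →0  ↓0
  @1  [1,2]  acc 0  |  →0  ↓0
  @2  [1,2]  acc 0  |  →0  ↓0
  @3  [1,2]  acc 80  |  →80  ↓8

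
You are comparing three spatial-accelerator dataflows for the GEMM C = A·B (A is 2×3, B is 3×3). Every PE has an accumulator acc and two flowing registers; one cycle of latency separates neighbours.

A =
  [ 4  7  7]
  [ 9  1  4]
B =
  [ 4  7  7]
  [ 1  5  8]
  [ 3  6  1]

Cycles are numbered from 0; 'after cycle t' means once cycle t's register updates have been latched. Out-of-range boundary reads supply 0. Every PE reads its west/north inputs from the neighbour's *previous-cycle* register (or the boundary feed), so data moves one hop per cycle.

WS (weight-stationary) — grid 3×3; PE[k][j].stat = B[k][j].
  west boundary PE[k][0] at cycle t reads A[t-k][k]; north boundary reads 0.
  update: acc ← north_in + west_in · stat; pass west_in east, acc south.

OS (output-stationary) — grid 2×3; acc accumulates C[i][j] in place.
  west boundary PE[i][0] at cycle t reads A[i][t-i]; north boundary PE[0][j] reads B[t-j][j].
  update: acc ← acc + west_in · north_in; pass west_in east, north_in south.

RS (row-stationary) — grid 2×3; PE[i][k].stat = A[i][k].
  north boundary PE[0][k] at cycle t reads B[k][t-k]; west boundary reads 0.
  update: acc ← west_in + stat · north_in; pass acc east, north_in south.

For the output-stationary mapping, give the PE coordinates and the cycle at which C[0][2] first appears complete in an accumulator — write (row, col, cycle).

(row, col, cycle) = (0, 2, 4)

OS — PE[0][2] is where C[0][2] collects:
  step 0 · PE0,2: acc=0; fwd→0 fwd↓0
  step 1 · PE0,2: acc=0; fwd→0 fwd↓0
  step 2 · PE0,2: acc=28; fwd→4 fwd↓7
  step 3 · PE0,2: acc=84; fwd→7 fwd↓8
  step 4 · PE0,2: acc=91; fwd→7 fwd↓1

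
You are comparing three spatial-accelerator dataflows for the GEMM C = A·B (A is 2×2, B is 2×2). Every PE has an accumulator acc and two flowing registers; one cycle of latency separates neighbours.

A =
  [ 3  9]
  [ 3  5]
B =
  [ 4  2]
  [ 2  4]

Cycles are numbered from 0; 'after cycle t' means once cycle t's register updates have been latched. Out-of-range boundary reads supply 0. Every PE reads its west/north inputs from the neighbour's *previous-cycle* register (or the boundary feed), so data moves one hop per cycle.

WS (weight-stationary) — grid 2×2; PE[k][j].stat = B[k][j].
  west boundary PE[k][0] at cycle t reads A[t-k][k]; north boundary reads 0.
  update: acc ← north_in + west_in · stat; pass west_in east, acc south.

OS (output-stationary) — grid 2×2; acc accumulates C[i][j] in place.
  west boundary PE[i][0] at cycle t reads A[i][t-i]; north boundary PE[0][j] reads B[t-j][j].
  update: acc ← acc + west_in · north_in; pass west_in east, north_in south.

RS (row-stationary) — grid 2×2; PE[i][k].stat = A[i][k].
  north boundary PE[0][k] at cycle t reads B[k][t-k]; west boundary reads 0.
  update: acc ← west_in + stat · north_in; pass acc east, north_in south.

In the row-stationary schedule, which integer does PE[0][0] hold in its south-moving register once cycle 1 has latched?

RS on a 2×2 grid — tracing PE[0][0] and its feeders:
  t=0 PE[0][0]: acc=12 h=12 v=4
  t=1 PE[0][0]: acc=6 h=6 v=2

register = 2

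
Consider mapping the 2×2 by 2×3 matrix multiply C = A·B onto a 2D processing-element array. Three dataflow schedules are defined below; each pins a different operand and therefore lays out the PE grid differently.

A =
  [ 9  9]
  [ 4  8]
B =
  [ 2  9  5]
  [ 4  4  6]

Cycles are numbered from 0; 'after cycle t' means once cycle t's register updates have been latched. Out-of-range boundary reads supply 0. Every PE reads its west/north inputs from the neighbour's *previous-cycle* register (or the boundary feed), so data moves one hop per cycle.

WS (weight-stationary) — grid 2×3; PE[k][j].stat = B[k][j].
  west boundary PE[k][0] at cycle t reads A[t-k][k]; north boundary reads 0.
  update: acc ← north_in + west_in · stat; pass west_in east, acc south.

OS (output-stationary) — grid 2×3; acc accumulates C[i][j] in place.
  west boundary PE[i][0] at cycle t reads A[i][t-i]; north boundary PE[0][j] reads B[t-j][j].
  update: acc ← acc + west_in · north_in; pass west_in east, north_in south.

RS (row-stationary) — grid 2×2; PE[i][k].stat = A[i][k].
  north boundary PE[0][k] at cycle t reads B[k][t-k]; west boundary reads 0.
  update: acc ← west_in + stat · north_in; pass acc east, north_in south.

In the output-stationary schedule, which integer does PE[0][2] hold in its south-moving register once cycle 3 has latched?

register = 6

Tracing OS — 2×3 array, target PE[0][2]:
  [0] (0,1) acc=0 (h:0 v:0)
  [0] (0,2) acc=0 (h:0 v:0)
  [1] (0,1) acc=81 (h:9 v:9)
  [1] (0,2) acc=0 (h:0 v:0)
  [2] (0,1) acc=117 (h:9 v:4)
  [2] (0,2) acc=45 (h:9 v:5)
  [3] (0,1) acc=117 (h:0 v:0)
  [3] (0,2) acc=99 (h:9 v:6)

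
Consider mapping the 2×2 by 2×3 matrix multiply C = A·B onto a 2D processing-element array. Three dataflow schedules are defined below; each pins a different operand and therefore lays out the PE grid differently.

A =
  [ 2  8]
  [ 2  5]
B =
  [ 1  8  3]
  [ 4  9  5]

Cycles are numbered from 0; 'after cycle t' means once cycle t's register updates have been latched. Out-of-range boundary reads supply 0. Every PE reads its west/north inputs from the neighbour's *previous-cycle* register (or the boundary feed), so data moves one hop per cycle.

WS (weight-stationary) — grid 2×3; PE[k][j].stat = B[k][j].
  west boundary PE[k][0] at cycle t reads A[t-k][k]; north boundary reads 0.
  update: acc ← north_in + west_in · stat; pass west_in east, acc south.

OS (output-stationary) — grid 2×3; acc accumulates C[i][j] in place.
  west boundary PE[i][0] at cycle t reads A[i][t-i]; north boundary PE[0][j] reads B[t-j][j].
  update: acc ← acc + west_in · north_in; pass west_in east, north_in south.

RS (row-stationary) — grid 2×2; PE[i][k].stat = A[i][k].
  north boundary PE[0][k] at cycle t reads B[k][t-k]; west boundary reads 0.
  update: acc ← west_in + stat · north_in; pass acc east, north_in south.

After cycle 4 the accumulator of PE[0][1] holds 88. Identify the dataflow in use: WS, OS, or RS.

dataflow = OS

— WS: 2×3; PE[0][1] trace:
  after 0 — PE[0][1] acc=0, pass-E 0, pass-S 0
  after 1 — PE[0][1] acc=16, pass-E 2, pass-S 16
  after 2 — PE[0][1] acc=16, pass-E 2, pass-S 16
  after 3 — PE[0][1] acc=0, pass-E 0, pass-S 0
  after 4 — PE[0][1] acc=0, pass-E 0, pass-S 0
— OS: 2×3; PE[0][1] trace:
  after 0 — PE[0][1] acc=0, pass-E 0, pass-S 0
  after 1 — PE[0][1] acc=16, pass-E 2, pass-S 8
  after 2 — PE[0][1] acc=88, pass-E 8, pass-S 9
  after 3 — PE[0][1] acc=88, pass-E 0, pass-S 0
  after 4 — PE[0][1] acc=88, pass-E 0, pass-S 0
— RS: 2×2; PE[0][1] trace:
  after 0 — PE[0][1] acc=0, pass-E 0, pass-S 0
  after 1 — PE[0][1] acc=34, pass-E 34, pass-S 4
  after 2 — PE[0][1] acc=88, pass-E 88, pass-S 9
  after 3 — PE[0][1] acc=46, pass-E 46, pass-S 5
  after 4 — PE[0][1] acc=0, pass-E 0, pass-S 0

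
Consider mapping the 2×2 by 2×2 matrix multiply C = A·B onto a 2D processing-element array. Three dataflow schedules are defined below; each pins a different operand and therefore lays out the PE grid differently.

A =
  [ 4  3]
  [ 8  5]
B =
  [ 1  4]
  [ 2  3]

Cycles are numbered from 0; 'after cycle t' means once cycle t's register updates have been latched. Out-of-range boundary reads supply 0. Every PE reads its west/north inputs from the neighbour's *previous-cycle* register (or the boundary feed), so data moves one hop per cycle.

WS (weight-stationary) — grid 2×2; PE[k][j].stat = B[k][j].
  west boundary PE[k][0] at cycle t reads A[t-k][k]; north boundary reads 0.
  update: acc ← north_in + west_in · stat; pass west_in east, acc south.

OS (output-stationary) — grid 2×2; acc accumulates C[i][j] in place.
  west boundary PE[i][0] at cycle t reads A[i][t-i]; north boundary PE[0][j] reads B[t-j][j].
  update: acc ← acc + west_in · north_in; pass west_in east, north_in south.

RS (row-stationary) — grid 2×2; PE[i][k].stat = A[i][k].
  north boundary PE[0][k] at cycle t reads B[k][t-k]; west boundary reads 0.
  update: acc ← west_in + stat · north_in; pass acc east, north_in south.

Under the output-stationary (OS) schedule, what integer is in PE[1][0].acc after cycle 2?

OS 2×2: PE[1][0] cycle-by-cycle (with neighbour feeds):
  t=0 PE[0][0]: acc=4 h=4 v=1
  t=0 PE[1][0]: acc=0 h=0 v=0
  t=1 PE[0][0]: acc=10 h=3 v=2
  t=1 PE[1][0]: acc=8 h=8 v=1
  t=2 PE[0][0]: acc=10 h=0 v=0
  t=2 PE[1][0]: acc=18 h=5 v=2

PE[1][0].acc = 18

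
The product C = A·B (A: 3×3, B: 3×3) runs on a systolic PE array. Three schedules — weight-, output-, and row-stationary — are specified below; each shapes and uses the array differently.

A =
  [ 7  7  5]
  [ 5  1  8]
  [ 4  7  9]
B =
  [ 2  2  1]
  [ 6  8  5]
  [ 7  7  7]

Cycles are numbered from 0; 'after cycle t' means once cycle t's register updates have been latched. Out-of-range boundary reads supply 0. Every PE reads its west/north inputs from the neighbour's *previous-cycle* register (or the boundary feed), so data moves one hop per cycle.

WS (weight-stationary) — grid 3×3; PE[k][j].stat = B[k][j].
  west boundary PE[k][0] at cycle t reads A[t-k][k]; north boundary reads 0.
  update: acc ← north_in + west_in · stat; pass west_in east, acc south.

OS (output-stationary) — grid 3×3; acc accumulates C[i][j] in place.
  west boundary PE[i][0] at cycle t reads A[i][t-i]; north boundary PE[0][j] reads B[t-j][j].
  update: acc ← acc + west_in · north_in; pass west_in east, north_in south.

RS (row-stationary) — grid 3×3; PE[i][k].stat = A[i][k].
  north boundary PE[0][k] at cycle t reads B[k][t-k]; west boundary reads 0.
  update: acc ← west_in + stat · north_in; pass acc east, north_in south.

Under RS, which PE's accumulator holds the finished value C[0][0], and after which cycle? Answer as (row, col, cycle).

Under RS, C[0][0] lands at PE[0][2]:
  t=0 PE[0][2]: acc=0 h=0 v=0
  t=1 PE[0][2]: acc=0 h=0 v=0
  t=2 PE[0][2]: acc=91 h=91 v=7

(row, col, cycle) = (0, 2, 2)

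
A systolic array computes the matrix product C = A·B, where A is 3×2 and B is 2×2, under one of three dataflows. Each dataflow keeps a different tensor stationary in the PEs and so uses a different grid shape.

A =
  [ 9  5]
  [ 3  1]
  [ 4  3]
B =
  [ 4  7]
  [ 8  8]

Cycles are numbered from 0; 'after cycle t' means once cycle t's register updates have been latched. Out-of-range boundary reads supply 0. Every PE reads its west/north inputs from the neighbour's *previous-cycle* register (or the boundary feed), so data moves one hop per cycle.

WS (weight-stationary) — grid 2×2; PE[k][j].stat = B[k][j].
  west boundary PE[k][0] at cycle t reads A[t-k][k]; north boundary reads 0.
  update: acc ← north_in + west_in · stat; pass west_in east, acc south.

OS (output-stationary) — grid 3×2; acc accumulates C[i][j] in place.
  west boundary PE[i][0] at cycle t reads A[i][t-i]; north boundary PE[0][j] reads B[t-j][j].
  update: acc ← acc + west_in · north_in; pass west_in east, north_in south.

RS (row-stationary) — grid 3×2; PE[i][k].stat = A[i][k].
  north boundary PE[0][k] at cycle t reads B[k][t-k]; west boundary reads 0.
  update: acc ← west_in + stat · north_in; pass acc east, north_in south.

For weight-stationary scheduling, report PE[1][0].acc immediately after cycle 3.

WS on a 2×2 grid — tracing PE[1][0] and its feeders:
  [0] (0,0) acc=36 (h:9 v:36)
  [0] (1,0) acc=0 (h:0 v:0)
  [1] (0,0) acc=12 (h:3 v:12)
  [1] (1,0) acc=76 (h:5 v:76)
  [2] (0,0) acc=16 (h:4 v:16)
  [2] (1,0) acc=20 (h:1 v:20)
  [3] (0,0) acc=0 (h:0 v:0)
  [3] (1,0) acc=40 (h:3 v:40)

PE[1][0].acc = 40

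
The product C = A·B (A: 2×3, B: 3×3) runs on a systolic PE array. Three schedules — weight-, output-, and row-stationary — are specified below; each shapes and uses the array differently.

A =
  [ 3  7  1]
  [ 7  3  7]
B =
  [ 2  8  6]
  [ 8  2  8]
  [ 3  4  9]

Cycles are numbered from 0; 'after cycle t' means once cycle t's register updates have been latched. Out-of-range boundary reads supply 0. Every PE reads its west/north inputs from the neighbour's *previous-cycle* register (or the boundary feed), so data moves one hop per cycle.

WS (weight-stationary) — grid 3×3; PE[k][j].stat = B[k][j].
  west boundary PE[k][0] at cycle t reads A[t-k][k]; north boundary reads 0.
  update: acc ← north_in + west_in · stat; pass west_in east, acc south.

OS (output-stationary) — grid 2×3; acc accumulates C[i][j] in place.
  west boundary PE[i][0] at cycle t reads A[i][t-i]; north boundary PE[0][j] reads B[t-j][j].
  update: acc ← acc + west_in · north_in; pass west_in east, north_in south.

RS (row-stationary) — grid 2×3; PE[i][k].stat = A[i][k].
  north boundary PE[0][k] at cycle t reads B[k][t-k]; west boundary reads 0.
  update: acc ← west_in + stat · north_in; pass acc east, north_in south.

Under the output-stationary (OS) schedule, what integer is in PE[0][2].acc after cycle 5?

OS (2×3). Following PE[0][2] plus its west/north inputs:
  c0 r0c1: 0 / 0 / 0
  c0 r0c2: 0 / 0 / 0
  c1 r0c1: 24 / 3 / 8
  c1 r0c2: 0 / 0 / 0
  c2 r0c1: 38 / 7 / 2
  c2 r0c2: 18 / 3 / 6
  c3 r0c1: 42 / 1 / 4
  c3 r0c2: 74 / 7 / 8
  c4 r0c1: 42 / 0 / 0
  c4 r0c2: 83 / 1 / 9
  c5 r0c1: 42 / 0 / 0
  c5 r0c2: 83 / 0 / 0

PE[0][2].acc = 83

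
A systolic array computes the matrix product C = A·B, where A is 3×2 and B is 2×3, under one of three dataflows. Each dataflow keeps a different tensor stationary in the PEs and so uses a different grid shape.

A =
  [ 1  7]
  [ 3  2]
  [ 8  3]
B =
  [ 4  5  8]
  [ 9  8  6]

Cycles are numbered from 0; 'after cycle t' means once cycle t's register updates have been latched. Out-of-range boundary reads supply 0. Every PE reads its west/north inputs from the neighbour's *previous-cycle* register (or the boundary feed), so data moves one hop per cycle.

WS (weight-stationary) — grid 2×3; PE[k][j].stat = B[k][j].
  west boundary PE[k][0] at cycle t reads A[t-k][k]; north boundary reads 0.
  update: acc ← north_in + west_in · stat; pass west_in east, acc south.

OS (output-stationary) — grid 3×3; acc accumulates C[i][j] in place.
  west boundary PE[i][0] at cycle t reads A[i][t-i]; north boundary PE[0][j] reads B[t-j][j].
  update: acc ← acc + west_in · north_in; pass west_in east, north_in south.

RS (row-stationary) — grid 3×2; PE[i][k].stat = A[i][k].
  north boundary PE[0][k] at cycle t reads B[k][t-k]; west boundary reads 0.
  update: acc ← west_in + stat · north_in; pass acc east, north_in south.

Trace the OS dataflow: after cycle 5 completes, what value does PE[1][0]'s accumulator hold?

OS 3×3: PE[1][0] cycle-by-cycle (with neighbour feeds):
  cycle 0: PE[0][0] → acc 4, east 1, south 4
  cycle 0: PE[1][0] → acc 0, east 0, south 0
  cycle 1: PE[0][0] → acc 67, east 7, south 9
  cycle 1: PE[1][0] → acc 12, east 3, south 4
  cycle 2: PE[0][0] → acc 67, east 0, south 0
  cycle 2: PE[1][0] → acc 30, east 2, south 9
  cycle 3: PE[0][0] → acc 67, east 0, south 0
  cycle 3: PE[1][0] → acc 30, east 0, south 0
  cycle 4: PE[0][0] → acc 67, east 0, south 0
  cycle 4: PE[1][0] → acc 30, east 0, south 0
  cycle 5: PE[0][0] → acc 67, east 0, south 0
  cycle 5: PE[1][0] → acc 30, east 0, south 0

PE[1][0].acc = 30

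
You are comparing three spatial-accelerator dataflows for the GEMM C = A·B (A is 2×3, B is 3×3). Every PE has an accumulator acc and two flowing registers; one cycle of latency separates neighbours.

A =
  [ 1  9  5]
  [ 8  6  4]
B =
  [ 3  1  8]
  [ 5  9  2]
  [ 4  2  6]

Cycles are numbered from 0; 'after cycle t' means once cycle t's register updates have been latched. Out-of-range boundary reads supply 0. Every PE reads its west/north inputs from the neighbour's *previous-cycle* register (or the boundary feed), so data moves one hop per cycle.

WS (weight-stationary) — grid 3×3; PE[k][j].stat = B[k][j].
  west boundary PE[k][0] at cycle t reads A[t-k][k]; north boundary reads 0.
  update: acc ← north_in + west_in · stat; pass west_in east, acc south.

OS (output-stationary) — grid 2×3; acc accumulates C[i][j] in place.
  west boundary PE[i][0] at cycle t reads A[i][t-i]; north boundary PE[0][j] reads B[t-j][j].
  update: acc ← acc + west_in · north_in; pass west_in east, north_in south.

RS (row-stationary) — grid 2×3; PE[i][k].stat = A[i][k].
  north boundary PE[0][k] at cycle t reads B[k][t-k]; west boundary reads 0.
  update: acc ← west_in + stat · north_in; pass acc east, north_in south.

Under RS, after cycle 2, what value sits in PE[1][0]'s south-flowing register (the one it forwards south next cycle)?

register = 1

Tracing RS — 2×3 array, target PE[1][0]:
  after 0 — PE[0][0] acc=3, pass-E 3, pass-S 3
  after 0 — PE[1][0] acc=0, pass-E 0, pass-S 0
  after 1 — PE[0][0] acc=1, pass-E 1, pass-S 1
  after 1 — PE[1][0] acc=24, pass-E 24, pass-S 3
  after 2 — PE[0][0] acc=8, pass-E 8, pass-S 8
  after 2 — PE[1][0] acc=8, pass-E 8, pass-S 1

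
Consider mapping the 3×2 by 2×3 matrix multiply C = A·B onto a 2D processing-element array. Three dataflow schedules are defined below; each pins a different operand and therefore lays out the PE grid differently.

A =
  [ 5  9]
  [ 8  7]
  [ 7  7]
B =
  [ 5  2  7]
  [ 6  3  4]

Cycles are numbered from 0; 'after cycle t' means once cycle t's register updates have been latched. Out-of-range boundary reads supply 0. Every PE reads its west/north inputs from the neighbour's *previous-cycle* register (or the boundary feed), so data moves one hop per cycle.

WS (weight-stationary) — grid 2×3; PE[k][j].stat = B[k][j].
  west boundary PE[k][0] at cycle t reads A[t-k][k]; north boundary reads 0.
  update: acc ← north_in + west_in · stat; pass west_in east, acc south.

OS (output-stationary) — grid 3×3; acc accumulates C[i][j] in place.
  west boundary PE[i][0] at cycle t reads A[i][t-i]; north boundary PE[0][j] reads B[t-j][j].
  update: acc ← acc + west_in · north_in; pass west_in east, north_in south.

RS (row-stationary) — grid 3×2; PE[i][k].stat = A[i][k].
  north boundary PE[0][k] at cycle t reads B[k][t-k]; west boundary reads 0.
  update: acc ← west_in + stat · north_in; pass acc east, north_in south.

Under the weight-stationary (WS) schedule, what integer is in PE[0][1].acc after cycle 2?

WS 2×3: PE[0][1] cycle-by-cycle (with neighbour feeds):
  t=0 PE[0][0]: acc=25 h=5 v=25
  t=0 PE[0][1]: acc=0 h=0 v=0
  t=1 PE[0][0]: acc=40 h=8 v=40
  t=1 PE[0][1]: acc=10 h=5 v=10
  t=2 PE[0][0]: acc=35 h=7 v=35
  t=2 PE[0][1]: acc=16 h=8 v=16

PE[0][1].acc = 16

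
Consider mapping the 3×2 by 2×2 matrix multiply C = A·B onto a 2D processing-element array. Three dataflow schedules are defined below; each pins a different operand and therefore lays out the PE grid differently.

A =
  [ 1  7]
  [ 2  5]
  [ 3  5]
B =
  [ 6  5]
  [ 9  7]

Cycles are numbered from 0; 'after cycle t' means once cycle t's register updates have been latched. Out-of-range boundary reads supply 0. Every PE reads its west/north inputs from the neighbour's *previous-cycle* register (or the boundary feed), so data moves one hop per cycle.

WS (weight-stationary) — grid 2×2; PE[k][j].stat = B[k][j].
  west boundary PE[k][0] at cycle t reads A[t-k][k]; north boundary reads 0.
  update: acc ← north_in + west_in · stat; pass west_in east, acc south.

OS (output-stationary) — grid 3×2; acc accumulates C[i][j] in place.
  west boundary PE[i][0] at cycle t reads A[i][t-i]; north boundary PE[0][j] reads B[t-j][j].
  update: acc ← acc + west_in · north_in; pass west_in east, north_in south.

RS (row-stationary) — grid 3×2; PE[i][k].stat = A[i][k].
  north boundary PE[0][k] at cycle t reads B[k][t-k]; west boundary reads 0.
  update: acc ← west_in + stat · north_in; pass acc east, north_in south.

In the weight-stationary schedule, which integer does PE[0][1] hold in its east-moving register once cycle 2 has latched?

WS (2×2). Following PE[0][1] plus its west/north inputs:
  step 0 · PE0,0: acc=6; fwd→1 fwd↓6
  step 0 · PE0,1: acc=0; fwd→0 fwd↓0
  step 1 · PE0,0: acc=12; fwd→2 fwd↓12
  step 1 · PE0,1: acc=5; fwd→1 fwd↓5
  step 2 · PE0,0: acc=18; fwd→3 fwd↓18
  step 2 · PE0,1: acc=10; fwd→2 fwd↓10

register = 2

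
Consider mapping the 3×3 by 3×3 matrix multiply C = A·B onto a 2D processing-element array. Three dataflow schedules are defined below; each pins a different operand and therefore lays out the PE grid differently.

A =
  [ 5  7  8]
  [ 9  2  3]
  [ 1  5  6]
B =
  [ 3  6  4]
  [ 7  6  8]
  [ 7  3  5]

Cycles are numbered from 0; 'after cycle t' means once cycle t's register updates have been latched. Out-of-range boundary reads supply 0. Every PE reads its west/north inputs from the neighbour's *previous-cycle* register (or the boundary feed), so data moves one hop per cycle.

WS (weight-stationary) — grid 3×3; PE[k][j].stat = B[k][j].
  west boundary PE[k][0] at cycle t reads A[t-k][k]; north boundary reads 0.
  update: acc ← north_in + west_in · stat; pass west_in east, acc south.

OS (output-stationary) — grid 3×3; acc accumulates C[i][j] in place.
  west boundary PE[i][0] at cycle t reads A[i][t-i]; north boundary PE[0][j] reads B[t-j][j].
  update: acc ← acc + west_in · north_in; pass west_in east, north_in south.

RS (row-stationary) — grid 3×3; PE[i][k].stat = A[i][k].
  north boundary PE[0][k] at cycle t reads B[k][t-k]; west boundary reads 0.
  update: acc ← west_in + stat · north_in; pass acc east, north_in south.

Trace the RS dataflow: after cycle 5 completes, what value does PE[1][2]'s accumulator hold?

Tracing RS — 3×3 array, target PE[1][2]:
  cycle 0: PE[0][2] → acc 0, east 0, south 0
  cycle 0: PE[1][1] → acc 0, east 0, south 0
  cycle 0: PE[1][2] → acc 0, east 0, south 0
  cycle 1: PE[0][2] → acc 0, east 0, south 0
  cycle 1: PE[1][1] → acc 0, east 0, south 0
  cycle 1: PE[1][2] → acc 0, east 0, south 0
  cycle 2: PE[0][2] → acc 120, east 120, south 7
  cycle 2: PE[1][1] → acc 41, east 41, south 7
  cycle 2: PE[1][2] → acc 0, east 0, south 0
  cycle 3: PE[0][2] → acc 96, east 96, south 3
  cycle 3: PE[1][1] → acc 66, east 66, south 6
  cycle 3: PE[1][2] → acc 62, east 62, south 7
  cycle 4: PE[0][2] → acc 116, east 116, south 5
  cycle 4: PE[1][1] → acc 52, east 52, south 8
  cycle 4: PE[1][2] → acc 75, east 75, south 3
  cycle 5: PE[0][2] → acc 0, east 0, south 0
  cycle 5: PE[1][1] → acc 0, east 0, south 0
  cycle 5: PE[1][2] → acc 67, east 67, south 5

PE[1][2].acc = 67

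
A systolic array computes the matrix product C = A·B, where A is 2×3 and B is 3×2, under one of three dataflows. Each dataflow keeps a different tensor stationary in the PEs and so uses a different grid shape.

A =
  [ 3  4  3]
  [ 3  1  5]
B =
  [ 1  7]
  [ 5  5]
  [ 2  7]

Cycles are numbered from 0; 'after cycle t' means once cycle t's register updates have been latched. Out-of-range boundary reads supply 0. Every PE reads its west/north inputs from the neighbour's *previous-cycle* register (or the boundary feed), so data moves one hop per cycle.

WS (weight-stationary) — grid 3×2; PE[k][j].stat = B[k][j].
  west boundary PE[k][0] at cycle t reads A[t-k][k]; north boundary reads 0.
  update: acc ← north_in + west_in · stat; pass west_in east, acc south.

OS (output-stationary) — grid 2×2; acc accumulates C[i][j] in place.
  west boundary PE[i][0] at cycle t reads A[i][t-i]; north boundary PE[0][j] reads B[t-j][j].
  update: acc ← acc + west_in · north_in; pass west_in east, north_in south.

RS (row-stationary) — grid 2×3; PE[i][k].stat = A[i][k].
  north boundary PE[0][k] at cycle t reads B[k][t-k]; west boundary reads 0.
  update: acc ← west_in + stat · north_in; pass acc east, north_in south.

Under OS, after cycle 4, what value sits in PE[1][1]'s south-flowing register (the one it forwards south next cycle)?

register = 7

Tracing OS — 2×2 array, target PE[1][1]:
  step 0 · PE0,1: acc=0; fwd→0 fwd↓0
  step 0 · PE1,0: acc=0; fwd→0 fwd↓0
  step 0 · PE1,1: acc=0; fwd→0 fwd↓0
  step 1 · PE0,1: acc=21; fwd→3 fwd↓7
  step 1 · PE1,0: acc=3; fwd→3 fwd↓1
  step 1 · PE1,1: acc=0; fwd→0 fwd↓0
  step 2 · PE0,1: acc=41; fwd→4 fwd↓5
  step 2 · PE1,0: acc=8; fwd→1 fwd↓5
  step 2 · PE1,1: acc=21; fwd→3 fwd↓7
  step 3 · PE0,1: acc=62; fwd→3 fwd↓7
  step 3 · PE1,0: acc=18; fwd→5 fwd↓2
  step 3 · PE1,1: acc=26; fwd→1 fwd↓5
  step 4 · PE0,1: acc=62; fwd→0 fwd↓0
  step 4 · PE1,0: acc=18; fwd→0 fwd↓0
  step 4 · PE1,1: acc=61; fwd→5 fwd↓7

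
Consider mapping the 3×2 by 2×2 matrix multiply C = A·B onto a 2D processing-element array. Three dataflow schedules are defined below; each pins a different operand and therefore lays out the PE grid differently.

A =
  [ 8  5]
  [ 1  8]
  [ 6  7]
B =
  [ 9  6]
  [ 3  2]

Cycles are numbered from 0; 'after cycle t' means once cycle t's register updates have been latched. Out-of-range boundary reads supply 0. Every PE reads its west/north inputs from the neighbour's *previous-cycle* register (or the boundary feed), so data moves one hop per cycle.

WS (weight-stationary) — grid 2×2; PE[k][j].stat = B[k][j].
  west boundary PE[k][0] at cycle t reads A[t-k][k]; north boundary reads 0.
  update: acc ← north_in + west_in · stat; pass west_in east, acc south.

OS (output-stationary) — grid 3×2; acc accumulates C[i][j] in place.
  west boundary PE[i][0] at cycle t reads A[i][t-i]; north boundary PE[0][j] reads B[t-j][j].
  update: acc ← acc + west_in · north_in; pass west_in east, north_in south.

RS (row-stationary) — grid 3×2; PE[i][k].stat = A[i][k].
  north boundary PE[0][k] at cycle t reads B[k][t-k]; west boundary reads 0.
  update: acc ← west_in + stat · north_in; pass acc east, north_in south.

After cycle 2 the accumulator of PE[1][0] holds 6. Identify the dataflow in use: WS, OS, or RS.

dataflow = RS

— WS: 2×2; PE[1][0] trace:
  t=0 PE[1][0]: acc=0 h=0 v=0
  t=1 PE[1][0]: acc=87 h=5 v=87
  t=2 PE[1][0]: acc=33 h=8 v=33
— OS: 3×2; PE[1][0] trace:
  t=0 PE[1][0]: acc=0 h=0 v=0
  t=1 PE[1][0]: acc=9 h=1 v=9
  t=2 PE[1][0]: acc=33 h=8 v=3
— RS: 3×2; PE[1][0] trace:
  t=0 PE[1][0]: acc=0 h=0 v=0
  t=1 PE[1][0]: acc=9 h=9 v=9
  t=2 PE[1][0]: acc=6 h=6 v=6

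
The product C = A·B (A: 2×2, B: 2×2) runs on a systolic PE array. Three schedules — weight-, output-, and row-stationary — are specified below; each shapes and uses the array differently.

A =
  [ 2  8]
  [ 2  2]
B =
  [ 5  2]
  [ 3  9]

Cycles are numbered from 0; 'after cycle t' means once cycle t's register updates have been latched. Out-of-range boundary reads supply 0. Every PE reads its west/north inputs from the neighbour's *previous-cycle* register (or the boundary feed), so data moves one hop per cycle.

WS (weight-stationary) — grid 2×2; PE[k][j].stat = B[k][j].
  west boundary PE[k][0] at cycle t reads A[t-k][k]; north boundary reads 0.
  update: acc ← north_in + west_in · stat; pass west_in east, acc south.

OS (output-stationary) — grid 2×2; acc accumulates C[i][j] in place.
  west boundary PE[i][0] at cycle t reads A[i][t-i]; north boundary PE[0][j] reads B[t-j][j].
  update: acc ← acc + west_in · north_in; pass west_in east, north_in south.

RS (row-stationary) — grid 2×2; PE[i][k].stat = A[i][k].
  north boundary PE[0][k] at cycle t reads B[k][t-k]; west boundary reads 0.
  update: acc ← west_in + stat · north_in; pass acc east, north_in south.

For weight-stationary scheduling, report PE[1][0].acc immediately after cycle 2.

WS on a 2×2 grid — tracing PE[1][0] and its feeders:
  @0  [0,0]  acc 10  |  →2  ↓10
  @0  [1,0]  acc 0  |  →0  ↓0
  @1  [0,0]  acc 10  |  →2  ↓10
  @1  [1,0]  acc 34  |  →8  ↓34
  @2  [0,0]  acc 0  |  →0  ↓0
  @2  [1,0]  acc 16  |  →2  ↓16

PE[1][0].acc = 16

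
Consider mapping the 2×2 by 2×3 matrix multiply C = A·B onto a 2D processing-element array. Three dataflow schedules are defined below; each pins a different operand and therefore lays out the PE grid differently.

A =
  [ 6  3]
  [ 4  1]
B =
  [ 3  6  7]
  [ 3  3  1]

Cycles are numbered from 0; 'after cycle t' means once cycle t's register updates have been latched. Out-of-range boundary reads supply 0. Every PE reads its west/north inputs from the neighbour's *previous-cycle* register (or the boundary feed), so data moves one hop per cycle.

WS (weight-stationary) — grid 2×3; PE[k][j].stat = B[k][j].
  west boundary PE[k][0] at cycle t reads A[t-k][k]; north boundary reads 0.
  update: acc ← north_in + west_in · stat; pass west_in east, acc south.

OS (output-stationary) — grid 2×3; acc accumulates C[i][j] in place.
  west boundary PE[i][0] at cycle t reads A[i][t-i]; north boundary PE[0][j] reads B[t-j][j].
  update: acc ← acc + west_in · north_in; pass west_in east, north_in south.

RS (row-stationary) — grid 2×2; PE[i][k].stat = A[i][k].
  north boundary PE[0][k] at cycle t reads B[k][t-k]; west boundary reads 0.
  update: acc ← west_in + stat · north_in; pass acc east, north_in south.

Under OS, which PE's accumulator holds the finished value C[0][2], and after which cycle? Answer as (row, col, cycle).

Under OS, C[0][2] lands at PE[0][2]:
  cycle 0: PE[0][2] → acc 0, east 0, south 0
  cycle 1: PE[0][2] → acc 0, east 0, south 0
  cycle 2: PE[0][2] → acc 42, east 6, south 7
  cycle 3: PE[0][2] → acc 45, east 3, south 1

(row, col, cycle) = (0, 2, 3)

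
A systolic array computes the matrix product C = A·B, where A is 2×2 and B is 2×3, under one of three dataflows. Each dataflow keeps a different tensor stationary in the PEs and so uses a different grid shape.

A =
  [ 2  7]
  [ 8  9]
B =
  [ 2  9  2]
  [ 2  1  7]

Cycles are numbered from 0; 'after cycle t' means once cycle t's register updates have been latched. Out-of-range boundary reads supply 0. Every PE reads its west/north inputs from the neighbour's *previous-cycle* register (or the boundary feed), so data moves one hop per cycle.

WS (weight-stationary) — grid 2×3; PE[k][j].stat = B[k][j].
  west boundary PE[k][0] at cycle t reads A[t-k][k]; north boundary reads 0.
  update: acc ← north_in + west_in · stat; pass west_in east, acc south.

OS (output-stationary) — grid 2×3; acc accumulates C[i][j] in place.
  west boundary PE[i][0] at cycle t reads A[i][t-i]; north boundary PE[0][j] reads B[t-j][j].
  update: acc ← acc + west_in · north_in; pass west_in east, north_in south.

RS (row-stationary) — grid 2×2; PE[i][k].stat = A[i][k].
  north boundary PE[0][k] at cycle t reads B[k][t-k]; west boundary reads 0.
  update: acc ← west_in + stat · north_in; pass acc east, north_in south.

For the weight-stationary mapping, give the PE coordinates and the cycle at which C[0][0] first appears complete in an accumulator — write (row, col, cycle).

(row, col, cycle) = (1, 0, 1)

Under WS, C[0][0] lands at PE[1][0]:
  after 0 — PE[1][0] acc=0, pass-E 0, pass-S 0
  after 1 — PE[1][0] acc=18, pass-E 7, pass-S 18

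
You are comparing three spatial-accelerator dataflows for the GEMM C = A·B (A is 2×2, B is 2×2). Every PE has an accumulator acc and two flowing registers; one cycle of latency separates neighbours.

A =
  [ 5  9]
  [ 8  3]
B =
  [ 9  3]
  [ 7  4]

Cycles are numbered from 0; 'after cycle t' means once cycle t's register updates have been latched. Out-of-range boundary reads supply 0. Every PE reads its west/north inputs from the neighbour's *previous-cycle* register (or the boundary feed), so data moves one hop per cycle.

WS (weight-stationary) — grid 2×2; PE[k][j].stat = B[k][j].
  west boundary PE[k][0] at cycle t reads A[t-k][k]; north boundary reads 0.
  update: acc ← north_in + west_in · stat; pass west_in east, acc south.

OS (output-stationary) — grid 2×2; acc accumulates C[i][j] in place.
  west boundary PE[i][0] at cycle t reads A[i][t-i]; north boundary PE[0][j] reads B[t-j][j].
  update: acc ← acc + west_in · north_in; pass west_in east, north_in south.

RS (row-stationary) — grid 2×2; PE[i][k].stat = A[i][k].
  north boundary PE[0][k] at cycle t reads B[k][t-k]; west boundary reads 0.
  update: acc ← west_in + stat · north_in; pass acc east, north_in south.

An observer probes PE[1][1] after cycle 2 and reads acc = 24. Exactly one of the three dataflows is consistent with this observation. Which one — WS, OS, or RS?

WS (2×2 grid), PE[1][1]:
  c0 r1c1: 0 / 0 / 0
  c1 r1c1: 0 / 0 / 0
  c2 r1c1: 51 / 9 / 51
OS (2×2 grid), PE[1][1]:
  c0 r1c1: 0 / 0 / 0
  c1 r1c1: 0 / 0 / 0
  c2 r1c1: 24 / 8 / 3
RS (2×2 grid), PE[1][1]:
  c0 r1c1: 0 / 0 / 0
  c1 r1c1: 0 / 0 / 0
  c2 r1c1: 93 / 93 / 7

dataflow = OS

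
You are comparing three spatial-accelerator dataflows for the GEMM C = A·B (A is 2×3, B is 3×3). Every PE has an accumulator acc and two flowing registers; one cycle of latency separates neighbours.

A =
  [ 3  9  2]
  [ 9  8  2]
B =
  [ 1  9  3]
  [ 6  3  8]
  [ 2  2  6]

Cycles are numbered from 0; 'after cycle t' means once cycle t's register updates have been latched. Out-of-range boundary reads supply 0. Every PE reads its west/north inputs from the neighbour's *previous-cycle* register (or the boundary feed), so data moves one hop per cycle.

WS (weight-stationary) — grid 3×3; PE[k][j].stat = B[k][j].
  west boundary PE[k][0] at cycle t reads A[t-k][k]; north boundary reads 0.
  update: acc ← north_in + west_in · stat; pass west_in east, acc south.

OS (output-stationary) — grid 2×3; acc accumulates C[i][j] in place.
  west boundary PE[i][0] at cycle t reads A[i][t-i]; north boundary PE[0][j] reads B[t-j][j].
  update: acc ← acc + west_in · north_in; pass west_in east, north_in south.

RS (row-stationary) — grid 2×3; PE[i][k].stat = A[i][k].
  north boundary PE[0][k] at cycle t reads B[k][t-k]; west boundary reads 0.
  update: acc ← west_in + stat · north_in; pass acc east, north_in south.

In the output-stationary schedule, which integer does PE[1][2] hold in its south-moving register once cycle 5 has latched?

register = 6

Tracing OS — 2×3 array, target PE[1][2]:
  0: (0,2).acc=0  regs=<0,0>
  0: (1,1).acc=0  regs=<0,0>
  0: (1,2).acc=0  regs=<0,0>
  1: (0,2).acc=0  regs=<0,0>
  1: (1,1).acc=0  regs=<0,0>
  1: (1,2).acc=0  regs=<0,0>
  2: (0,2).acc=9  regs=<3,3>
  2: (1,1).acc=81  regs=<9,9>
  2: (1,2).acc=0  regs=<0,0>
  3: (0,2).acc=81  regs=<9,8>
  3: (1,1).acc=105  regs=<8,3>
  3: (1,2).acc=27  regs=<9,3>
  4: (0,2).acc=93  regs=<2,6>
  4: (1,1).acc=109  regs=<2,2>
  4: (1,2).acc=91  regs=<8,8>
  5: (0,2).acc=93  regs=<0,0>
  5: (1,1).acc=109  regs=<0,0>
  5: (1,2).acc=103  regs=<2,6>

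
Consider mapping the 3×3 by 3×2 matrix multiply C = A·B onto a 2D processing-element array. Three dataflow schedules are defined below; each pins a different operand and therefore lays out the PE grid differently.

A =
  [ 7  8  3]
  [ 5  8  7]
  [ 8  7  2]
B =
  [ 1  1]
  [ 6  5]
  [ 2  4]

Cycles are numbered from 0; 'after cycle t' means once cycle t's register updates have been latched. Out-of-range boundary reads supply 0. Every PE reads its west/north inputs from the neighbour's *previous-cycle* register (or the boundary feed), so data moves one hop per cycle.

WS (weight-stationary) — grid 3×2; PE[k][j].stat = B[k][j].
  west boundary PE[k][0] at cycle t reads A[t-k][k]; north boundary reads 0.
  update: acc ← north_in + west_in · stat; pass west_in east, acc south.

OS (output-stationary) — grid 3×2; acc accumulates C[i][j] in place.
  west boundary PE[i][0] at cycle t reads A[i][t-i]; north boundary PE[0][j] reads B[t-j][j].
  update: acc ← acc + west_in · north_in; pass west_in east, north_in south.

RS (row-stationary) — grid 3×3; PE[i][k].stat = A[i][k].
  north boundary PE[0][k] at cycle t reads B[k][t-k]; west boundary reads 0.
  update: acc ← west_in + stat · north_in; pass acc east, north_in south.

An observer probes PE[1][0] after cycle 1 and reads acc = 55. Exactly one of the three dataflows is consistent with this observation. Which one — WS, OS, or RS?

dataflow = WS

WS [3×2] PE[1][0] across cycles:
  after 0 — PE[1][0] acc=0, pass-E 0, pass-S 0
  after 1 — PE[1][0] acc=55, pass-E 8, pass-S 55
OS [3×2] PE[1][0] across cycles:
  after 0 — PE[1][0] acc=0, pass-E 0, pass-S 0
  after 1 — PE[1][0] acc=5, pass-E 5, pass-S 1
RS [3×3] PE[1][0] across cycles:
  after 0 — PE[1][0] acc=0, pass-E 0, pass-S 0
  after 1 — PE[1][0] acc=5, pass-E 5, pass-S 1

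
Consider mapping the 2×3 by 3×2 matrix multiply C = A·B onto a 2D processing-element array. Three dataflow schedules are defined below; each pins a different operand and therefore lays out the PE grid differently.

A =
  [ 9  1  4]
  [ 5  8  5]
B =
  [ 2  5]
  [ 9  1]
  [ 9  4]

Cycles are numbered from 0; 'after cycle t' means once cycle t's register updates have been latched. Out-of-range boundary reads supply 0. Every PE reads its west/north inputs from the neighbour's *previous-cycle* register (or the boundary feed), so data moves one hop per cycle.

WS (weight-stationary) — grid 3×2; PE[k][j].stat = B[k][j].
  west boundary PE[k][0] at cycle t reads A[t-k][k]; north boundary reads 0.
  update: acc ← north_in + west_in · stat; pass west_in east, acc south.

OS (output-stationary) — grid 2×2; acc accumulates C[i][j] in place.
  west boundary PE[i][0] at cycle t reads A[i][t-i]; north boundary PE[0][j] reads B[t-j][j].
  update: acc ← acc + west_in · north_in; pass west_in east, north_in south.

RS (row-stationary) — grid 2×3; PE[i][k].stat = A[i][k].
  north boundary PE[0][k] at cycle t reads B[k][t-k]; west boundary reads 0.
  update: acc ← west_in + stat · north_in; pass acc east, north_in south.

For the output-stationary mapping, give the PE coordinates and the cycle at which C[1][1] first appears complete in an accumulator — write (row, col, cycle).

Under OS, C[1][1] lands at PE[1][1]:
  step 0 · PE1,1: acc=0; fwd→0 fwd↓0
  step 1 · PE1,1: acc=0; fwd→0 fwd↓0
  step 2 · PE1,1: acc=25; fwd→5 fwd↓5
  step 3 · PE1,1: acc=33; fwd→8 fwd↓1
  step 4 · PE1,1: acc=53; fwd→5 fwd↓4

(row, col, cycle) = (1, 1, 4)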